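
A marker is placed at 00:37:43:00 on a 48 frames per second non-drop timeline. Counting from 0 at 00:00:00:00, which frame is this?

Total seconds to the label: (0 × 3600 + 37 × 60 + 43) = 2263.
Frame index = 2263 × 48 + 0 = 108624.

frame 108624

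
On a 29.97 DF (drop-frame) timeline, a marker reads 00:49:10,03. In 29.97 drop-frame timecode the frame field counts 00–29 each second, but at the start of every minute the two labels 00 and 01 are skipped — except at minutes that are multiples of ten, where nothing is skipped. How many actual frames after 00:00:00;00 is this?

88413

As if non-drop at 30 labels/s: (0 × 3600 + 49 × 60 + 10) × 30 + 3 = 88503.
Minute boundaries passed: 49; those not divisible by 10: 49 − 4 = 45; dropped labels = 2 × 45 = 90.
Actual frame index = 88503 − 90 = 88413.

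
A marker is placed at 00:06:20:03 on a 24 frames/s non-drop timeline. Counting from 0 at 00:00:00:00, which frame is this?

frame 9123

Total seconds to the label: (0 × 3600 + 6 × 60 + 20) = 380.
Frame index = 380 × 24 + 3 = 9123.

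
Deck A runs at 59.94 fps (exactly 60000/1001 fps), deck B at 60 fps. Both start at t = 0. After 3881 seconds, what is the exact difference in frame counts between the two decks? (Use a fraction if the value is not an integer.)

232860/1001 frames

A emits 60000/1001 × 3881 = 232860000/1001 frames; B emits 60 × 3881 = 232860.
Difference = 232860/1001 frames (≈ 232.6274); B is ahead of A.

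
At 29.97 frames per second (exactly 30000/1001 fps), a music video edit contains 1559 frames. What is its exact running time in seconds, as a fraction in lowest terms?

1560559/30000 seconds

Running time = 1559 ÷ (30000/1001) = 1559 × 1001/30000 = 1560559/30000 s.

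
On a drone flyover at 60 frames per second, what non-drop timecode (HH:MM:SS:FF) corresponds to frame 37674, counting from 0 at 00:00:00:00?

37674 ÷ 60 = 627 full seconds, remainder 54 frames.
627 s = 0 h 10 min 27 s.
Timecode: 00:10:27:54.

00:10:27:54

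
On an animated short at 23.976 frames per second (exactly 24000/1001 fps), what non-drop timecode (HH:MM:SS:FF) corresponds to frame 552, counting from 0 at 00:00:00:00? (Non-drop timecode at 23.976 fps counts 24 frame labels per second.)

00:00:23:00

552 ÷ 24 = 23 full seconds, remainder 0 frames.
23 s = 0 h 0 min 23 s.
Timecode: 00:00:23:00.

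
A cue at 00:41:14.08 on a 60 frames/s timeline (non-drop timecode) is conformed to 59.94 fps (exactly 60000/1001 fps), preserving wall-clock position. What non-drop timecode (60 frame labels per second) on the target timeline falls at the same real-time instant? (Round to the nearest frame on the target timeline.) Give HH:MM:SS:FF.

Source frame index: (0×3600 + 41×60 + 14) × 60 + 8 = 148448.
Real time: 148448 / (60) = 37112/15 s.
Target frame: (37112/15) × (60000/1001) = 148448000/1001 ≈ 148299.700 → 148300.
At 60 labels/s: frame 148300 → 00:41:11:40.

00:41:11:40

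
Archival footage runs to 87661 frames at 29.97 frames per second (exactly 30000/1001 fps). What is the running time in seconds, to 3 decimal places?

Running time = 87661 × 1001/30000 = 87748661/30000 s ≈ 2924.955 s.

2924.955 seconds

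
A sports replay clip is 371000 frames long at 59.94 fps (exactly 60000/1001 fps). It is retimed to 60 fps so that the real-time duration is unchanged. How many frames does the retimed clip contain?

Target frames = source frames × (target rate / source rate) = 371000 × (60)/(60000/1001) = 371000 × 1001/1000 = 371371.

371371 frames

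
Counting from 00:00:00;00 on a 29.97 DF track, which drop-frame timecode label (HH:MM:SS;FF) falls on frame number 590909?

05:28:36;21

Each 10-minute DF block holds 10 × 60 × 30 − 9 × 2 = 17982 frames. 590909 ÷ 17982 → 32 full blocks, remainder 15485.
Within the partial block the first minute is 1800 frames and each further minute 1798, so 8 further minute boundaries passed. Total skipped labels = 18 × 32 + 2 × 8 = 592.
Non-drop label index = 590909 + 592 = 591501; at 30 labels/s that is 05:28:36:21, i.e. DF 05:28:36;21.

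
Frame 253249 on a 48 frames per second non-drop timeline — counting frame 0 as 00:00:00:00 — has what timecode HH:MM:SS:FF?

01:27:56:01

253249 ÷ 48 = 5276 full seconds, remainder 1 frame.
5276 s = 1 h 27 min 56 s.
Timecode: 01:27:56:01.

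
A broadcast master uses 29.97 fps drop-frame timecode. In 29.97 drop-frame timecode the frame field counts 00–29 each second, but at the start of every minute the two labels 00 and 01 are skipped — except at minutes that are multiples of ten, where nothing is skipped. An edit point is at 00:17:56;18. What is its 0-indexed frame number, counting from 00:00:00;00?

32266

As if non-drop at 30 labels/s: (0 × 3600 + 17 × 60 + 56) × 30 + 18 = 32298.
Minute boundaries passed: 17; those not divisible by 10: 17 − 1 = 16; dropped labels = 2 × 16 = 32.
Actual frame index = 32298 − 32 = 32266.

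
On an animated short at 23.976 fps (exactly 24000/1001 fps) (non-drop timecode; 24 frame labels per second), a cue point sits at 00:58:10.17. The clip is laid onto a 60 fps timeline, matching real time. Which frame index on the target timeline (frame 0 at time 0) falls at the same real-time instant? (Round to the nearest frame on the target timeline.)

frame 209652

Source frame index: (0×3600 + 58×60 + 10) × 24 + 17 = 83777.
Real time: 83777 / (24000/1001) = 83860777/24000 s.
Target frame: (83860777/24000) × (60) = 83860777/400 ≈ 209651.943 → 209652.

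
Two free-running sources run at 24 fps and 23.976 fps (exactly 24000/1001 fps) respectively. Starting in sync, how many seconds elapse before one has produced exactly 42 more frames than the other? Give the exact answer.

The gap grows by |24000/1001 − 24| = 24/1001 frames per second.
Time for a 42-frame gap: 42 ÷ (24/1001) = 1751.75 s.

1751.75 seconds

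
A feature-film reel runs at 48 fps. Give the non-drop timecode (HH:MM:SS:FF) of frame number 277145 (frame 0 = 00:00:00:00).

01:36:13:41

277145 ÷ 48 = 5773 full seconds, remainder 41 frames.
5773 s = 1 h 36 min 13 s.
Timecode: 01:36:13:41.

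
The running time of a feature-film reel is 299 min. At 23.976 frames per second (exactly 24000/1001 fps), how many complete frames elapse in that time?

430129 frames

299 min = 17940 s.
Frames = 17940 × 24000/1001 = 33120000/77 ≈ 430129.8701.
Complete frames: 430129.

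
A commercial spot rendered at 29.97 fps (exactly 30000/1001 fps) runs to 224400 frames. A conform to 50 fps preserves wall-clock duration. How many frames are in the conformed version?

Target frames = source frames × (target rate / source rate) = 224400 × (50)/(30000/1001) = 224400 × 1001/600 = 374374.

374374 frames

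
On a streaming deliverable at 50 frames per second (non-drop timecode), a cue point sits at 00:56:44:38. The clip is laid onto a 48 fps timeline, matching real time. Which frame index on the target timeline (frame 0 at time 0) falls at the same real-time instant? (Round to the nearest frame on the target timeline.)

frame 163428

Source frame index: (0×3600 + 56×60 + 44) × 50 + 38 = 170238.
Real time: 170238 / (50) = 85119/25 s.
Target frame: (85119/25) × (48) = 4085712/25 ≈ 163428.480 → 163428.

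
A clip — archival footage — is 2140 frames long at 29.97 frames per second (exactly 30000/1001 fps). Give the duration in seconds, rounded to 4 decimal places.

71.4047 seconds

Running time = 2140 × 1001/30000 = 107107/1500 s ≈ 71.4047 s.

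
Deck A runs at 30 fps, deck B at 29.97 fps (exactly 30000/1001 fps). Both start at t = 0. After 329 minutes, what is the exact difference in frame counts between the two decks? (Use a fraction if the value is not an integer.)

329 min = 19740 s.
A emits 30 × 19740 = 592200 frames; B emits 30000/1001 × 19740 = 84600000/143.
Difference = 84600/143 frames (≈ 591.6084); B is behind A.

84600/143 frames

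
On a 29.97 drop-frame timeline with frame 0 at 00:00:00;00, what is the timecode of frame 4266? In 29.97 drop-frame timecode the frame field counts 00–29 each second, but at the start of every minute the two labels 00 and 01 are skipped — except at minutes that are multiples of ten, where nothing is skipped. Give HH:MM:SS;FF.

00:02:22;10

Ten DF minutes hold 17982 frames, so frame 4266 lies in block 0 (frames 0–17981) with 4266 frames into that block.
The block's first minute is 1800 frames and the rest 1798 each; 4266 frames reaches minute 2, so 0 × 18 + 2 × 2 = 4 labels have been skipped so far.
Adding those back, label number 4266 + 4 = 4270 at 30 labels/s is 142 s + 10 f = 0 h 2 min 22 s frame 10, i.e. 00:02:22;10.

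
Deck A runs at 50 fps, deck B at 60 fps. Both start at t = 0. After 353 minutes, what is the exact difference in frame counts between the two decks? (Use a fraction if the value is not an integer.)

353 min = 21180 s.
A emits 50 × 21180 = 1059000 frames; B emits 60 × 21180 = 1270800.
Difference = 211800 frames; B is ahead of A.

211800 frames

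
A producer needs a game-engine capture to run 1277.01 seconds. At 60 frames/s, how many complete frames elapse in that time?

76620 frames

Frames = 1277.01 × 60 = 383103/5 ≈ 76620.6000.
Complete frames: 76620.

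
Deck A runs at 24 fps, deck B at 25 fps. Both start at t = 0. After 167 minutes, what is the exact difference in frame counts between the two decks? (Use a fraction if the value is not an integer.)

10020 frames

167 min = 10020 s.
A emits 24 × 10020 = 240480 frames; B emits 25 × 10020 = 250500.
Difference = 10020 frames; B is ahead of A.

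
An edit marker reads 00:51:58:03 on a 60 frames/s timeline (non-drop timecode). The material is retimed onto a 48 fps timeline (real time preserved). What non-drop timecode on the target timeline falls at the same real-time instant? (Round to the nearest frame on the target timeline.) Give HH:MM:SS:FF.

Source frame index: (0×3600 + 51×60 + 58) × 60 + 3 = 187083.
Real time: 187083 / (60) = 62361/20 s.
Target frame: (62361/20) × (48) = 748332/5 ≈ 149666.400 → 149666.
At 48 labels/s: frame 149666 → 00:51:58:02.

00:51:58:02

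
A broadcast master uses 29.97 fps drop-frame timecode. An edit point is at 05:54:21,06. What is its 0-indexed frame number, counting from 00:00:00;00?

637198

As if non-drop at 30 labels/s: (5 × 3600 + 54 × 60 + 21) × 30 + 6 = 637836.
Minute boundaries passed: 354; those not divisible by 10: 354 − 35 = 319; dropped labels = 2 × 319 = 638.
Actual frame index = 637836 − 638 = 637198.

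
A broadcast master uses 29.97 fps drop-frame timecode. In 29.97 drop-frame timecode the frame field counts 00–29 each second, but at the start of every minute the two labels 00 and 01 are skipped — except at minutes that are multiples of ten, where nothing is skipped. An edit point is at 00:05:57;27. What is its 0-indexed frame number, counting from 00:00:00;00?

As if non-drop at 30 labels/s: (0 × 3600 + 5 × 60 + 57) × 30 + 27 = 10737.
Minute boundaries passed: 5; those not divisible by 10: 5 − 0 = 5; dropped labels = 2 × 5 = 10.
Actual frame index = 10737 − 10 = 10727.

10727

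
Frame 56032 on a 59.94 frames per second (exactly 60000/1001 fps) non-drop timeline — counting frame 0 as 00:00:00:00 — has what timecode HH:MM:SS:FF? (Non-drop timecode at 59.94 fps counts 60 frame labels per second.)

00:15:33:52

56032 ÷ 60 = 933 full seconds, remainder 52 frames.
933 s = 0 h 15 min 33 s.
Timecode: 00:15:33:52.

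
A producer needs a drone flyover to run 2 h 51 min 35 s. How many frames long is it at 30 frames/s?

308850 frames

2 h 51 min 35 s = 10295 s.
Frames = 10295 × 30 = 308850.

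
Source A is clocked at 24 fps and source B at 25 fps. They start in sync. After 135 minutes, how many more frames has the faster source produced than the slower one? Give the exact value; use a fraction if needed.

135 min = 8100 s.
A emits 24 × 8100 = 194400 frames; B emits 25 × 8100 = 202500.
Difference = 8100 frames; B is ahead of A.

8100 frames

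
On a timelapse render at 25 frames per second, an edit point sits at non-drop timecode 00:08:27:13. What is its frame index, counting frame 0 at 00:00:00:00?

Total seconds to the label: (0 × 3600 + 8 × 60 + 27) = 507.
Frame index = 507 × 25 + 13 = 12688.

frame 12688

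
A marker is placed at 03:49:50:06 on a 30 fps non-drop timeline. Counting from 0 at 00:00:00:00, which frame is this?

413706

Total seconds to the label: (3 × 3600 + 49 × 60 + 50) = 13790.
Frame index = 13790 × 30 + 6 = 413706.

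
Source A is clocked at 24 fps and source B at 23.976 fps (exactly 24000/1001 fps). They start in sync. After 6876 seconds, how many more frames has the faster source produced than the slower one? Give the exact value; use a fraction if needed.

A emits 24 × 6876 = 165024 frames; B emits 24000/1001 × 6876 = 165024000/1001.
Difference = 165024/1001 frames (≈ 164.8591); B is behind A.

165024/1001 frames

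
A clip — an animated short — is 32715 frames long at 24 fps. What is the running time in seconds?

1363.125 seconds

Running time = 32715 / (24) = 1363.125 s.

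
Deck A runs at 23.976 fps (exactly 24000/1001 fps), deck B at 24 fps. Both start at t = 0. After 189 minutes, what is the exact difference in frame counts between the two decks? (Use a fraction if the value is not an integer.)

189 min = 11340 s.
A emits 24000/1001 × 11340 = 38880000/143 frames; B emits 24 × 11340 = 272160.
Difference = 38880/143 frames (≈ 271.8881); B is ahead of A.

38880/143 frames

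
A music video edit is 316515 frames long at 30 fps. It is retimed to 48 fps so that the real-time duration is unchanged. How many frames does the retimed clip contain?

506424 frames

Target frames = source frames × (target rate / source rate) = 316515 × (48)/(30) = 316515 × 8/5 = 506424.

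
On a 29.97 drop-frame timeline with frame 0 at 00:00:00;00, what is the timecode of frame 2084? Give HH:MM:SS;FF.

Ten DF minutes hold 17982 frames, so frame 2084 lies in block 0 (frames 0–17981) with 2084 frames into that block.
The block's first minute is 1800 frames and the rest 1798 each; 2084 frames reaches minute 1, so 0 × 18 + 1 × 2 = 2 labels have been skipped so far.
Adding those back, label number 2084 + 2 = 2086 at 30 labels/s is 69 s + 16 f = 0 h 1 min 9 s frame 16, i.e. 00:01:09;16.

00:01:09;16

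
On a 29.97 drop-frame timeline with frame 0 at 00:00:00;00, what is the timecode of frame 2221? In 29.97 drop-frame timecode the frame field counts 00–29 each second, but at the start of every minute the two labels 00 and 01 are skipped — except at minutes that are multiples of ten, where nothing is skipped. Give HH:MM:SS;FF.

Each 10-minute DF block holds 10 × 60 × 30 − 9 × 2 = 17982 frames. 2221 ÷ 17982 → 0 full blocks, remainder 2221.
Within the partial block the first minute is 1800 frames and each further minute 1798, so 1 further minute boundary passed. Total skipped labels = 18 × 0 + 2 × 1 = 2.
Non-drop label index = 2221 + 2 = 2223; at 30 labels/s that is 00:01:14:03, i.e. DF 00:01:14;03.

00:01:14;03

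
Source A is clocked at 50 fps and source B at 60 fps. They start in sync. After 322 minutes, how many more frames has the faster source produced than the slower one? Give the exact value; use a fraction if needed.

193200 frames

322 min = 19320 s.
A emits 50 × 19320 = 966000 frames; B emits 60 × 19320 = 1159200.
Difference = 193200 frames; B is ahead of A.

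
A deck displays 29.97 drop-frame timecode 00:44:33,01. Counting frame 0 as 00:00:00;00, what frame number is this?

As if non-drop at 30 labels/s: (0 × 3600 + 44 × 60 + 33) × 30 + 1 = 80191.
Minute boundaries passed: 44; those not divisible by 10: 44 − 4 = 40; dropped labels = 2 × 40 = 80.
Actual frame index = 80191 − 80 = 80111.

80111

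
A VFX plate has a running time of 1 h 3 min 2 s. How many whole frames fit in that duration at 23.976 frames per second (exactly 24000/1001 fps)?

1 h 3 min 2 s = 3782 s.
Frames = 3782 × 24000/1001 = 90768000/1001 ≈ 90677.3227.
Complete frames: 90677.

90677 frames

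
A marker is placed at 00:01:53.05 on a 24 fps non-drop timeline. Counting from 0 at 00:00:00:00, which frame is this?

Total seconds to the label: (0 × 3600 + 1 × 60 + 53) = 113.
Frame index = 113 × 24 + 5 = 2717.

frame 2717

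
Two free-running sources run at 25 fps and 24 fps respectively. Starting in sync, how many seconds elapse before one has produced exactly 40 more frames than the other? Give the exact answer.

40 seconds

The gap grows by |24 − 25| = 1 frame per second.
Time for a 40-frame gap: 40 ÷ (1) = 40 s.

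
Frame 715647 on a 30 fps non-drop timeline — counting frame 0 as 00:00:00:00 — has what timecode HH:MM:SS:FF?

06:37:34:27

715647 ÷ 30 = 23854 full seconds, remainder 27 frames.
23854 s = 6 h 37 min 34 s.
Timecode: 06:37:34:27.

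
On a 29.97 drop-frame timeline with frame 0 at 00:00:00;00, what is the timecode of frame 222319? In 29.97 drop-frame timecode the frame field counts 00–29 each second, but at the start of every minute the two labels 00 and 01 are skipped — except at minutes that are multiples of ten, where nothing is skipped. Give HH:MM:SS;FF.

02:03:38;01

Ten DF minutes hold 17982 frames, so frame 222319 lies in block 12 (frames 215784–233765) with 6535 frames into that block.
The block's first minute is 1800 frames and the rest 1798 each; 6535 frames reaches minute 3, so 12 × 18 + 3 × 2 = 222 labels have been skipped so far.
Adding those back, label number 222319 + 222 = 222541 at 30 labels/s is 7418 s + 1 f = 2 h 3 min 38 s frame 1, i.e. 02:03:38;01.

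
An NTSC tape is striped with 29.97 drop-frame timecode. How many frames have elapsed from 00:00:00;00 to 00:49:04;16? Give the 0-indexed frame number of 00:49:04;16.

Complete 10-minute blocks: 4, each 17982 frames → 71928.
Remaining 9 whole minutes in the current block: 1800 + 8 × 1798 = 16184 frames.
Within the current minute: 4 × 30 + 16 − 2 = 134 (labels ;00/;01 skipped at this minute). Total = 71928 + 16184 + 134 = 88246.

88246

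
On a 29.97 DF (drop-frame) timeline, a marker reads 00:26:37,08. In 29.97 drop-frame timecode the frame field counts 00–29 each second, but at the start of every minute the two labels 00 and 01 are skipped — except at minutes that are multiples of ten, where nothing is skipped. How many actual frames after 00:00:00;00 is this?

Complete 10-minute blocks: 2, each 17982 frames → 35964.
Remaining 6 whole minutes in the current block: 1800 + 5 × 1798 = 10790 frames.
Within the current minute: 37 × 30 + 8 − 2 = 1116 (labels ;00/;01 skipped at this minute). Total = 35964 + 10790 + 1116 = 47870.

47870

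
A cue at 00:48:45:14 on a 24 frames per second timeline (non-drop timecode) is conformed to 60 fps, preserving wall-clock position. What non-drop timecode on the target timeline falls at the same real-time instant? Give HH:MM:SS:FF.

00:48:45:35

Source frame index: (0×3600 + 48×60 + 45) × 24 + 14 = 70214.
Real time: 70214 / (24) = 35107/12 s.
Target frame: (35107/12) × (60) = 175535.
At 60 labels/s: frame 175535 → 00:48:45:35.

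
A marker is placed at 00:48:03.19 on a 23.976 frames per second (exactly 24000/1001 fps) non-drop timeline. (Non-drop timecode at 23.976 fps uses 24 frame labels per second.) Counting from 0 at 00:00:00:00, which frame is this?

frame 69211

Total seconds to the label: (0 × 3600 + 48 × 60 + 3) = 2883.
Frame index = 2883 × 24 + 19 = 69211.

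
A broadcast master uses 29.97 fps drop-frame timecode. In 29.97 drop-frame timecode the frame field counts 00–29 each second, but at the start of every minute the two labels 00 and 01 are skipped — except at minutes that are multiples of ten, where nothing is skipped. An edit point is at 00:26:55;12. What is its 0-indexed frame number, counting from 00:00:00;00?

48414

As if non-drop at 30 labels/s: (0 × 3600 + 26 × 60 + 55) × 30 + 12 = 48462.
Minute boundaries passed: 26; those not divisible by 10: 26 − 2 = 24; dropped labels = 2 × 24 = 48.
Actual frame index = 48462 − 48 = 48414.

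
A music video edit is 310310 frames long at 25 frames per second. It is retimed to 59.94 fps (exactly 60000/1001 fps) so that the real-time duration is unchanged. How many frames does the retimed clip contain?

744000 frames

Target frames = source frames × (target rate / source rate) = 310310 × (60000/1001)/(25) = 310310 × 2400/1001 = 744000.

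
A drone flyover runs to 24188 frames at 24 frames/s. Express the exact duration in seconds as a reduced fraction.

Running time = 24188 ÷ (24) = 24188 × 1/24 = 6047/6 s.

6047/6 seconds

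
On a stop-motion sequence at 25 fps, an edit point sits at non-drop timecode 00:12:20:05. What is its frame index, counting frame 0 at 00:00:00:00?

Total seconds to the label: (0 × 3600 + 12 × 60 + 20) = 740.
Frame index = 740 × 25 + 5 = 18505.

18505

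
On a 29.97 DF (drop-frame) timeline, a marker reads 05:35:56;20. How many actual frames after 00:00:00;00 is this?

604096

As if non-drop at 30 labels/s: (5 × 3600 + 35 × 60 + 56) × 30 + 20 = 604700.
Minute boundaries passed: 335; those not divisible by 10: 335 − 33 = 302; dropped labels = 2 × 302 = 604.
Actual frame index = 604700 − 604 = 604096.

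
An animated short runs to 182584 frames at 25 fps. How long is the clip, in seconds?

Running time = 182584 / (25) = 7303.36 s.

7303.36 seconds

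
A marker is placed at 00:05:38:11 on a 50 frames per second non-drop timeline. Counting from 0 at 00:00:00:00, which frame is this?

Total seconds to the label: (0 × 3600 + 5 × 60 + 38) = 338.
Frame index = 338 × 50 + 11 = 16911.

frame 16911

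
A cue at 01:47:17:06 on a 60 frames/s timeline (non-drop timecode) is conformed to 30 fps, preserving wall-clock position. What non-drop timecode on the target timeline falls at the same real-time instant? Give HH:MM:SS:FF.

01:47:17:03

Source frame index: (1×3600 + 47×60 + 17) × 60 + 6 = 386226.
Real time: 386226 / (60) = 64371/10 s.
Target frame: (64371/10) × (30) = 193113.
At 30 labels/s: frame 193113 → 01:47:17:03.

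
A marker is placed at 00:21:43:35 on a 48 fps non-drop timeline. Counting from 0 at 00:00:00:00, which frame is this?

Total seconds to the label: (0 × 3600 + 21 × 60 + 43) = 1303.
Frame index = 1303 × 48 + 35 = 62579.

frame 62579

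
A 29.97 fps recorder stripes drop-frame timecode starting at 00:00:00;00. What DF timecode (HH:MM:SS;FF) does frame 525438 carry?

Ten DF minutes hold 17982 frames, so frame 525438 lies in block 29 (frames 521478–539459) with 3960 frames into that block.
The block's first minute is 1800 frames and the rest 1798 each; 3960 frames reaches minute 2, so 29 × 18 + 2 × 2 = 526 labels have been skipped so far.
Adding those back, label number 525438 + 526 = 525964 at 30 labels/s is 17532 s + 4 f = 4 h 52 min 12 s frame 4, i.e. 04:52:12;04.

04:52:12;04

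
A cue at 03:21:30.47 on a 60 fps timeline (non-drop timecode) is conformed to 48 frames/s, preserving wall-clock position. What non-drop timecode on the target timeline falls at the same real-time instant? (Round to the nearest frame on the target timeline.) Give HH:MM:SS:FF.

03:21:30:38

Source frame index: (3×3600 + 21×60 + 30) × 60 + 47 = 725447.
Real time: 725447 / (60) = 725447/60 s.
Target frame: (725447/60) × (48) = 2901788/5 ≈ 580357.600 → 580358.
At 48 labels/s: frame 580358 → 03:21:30:38.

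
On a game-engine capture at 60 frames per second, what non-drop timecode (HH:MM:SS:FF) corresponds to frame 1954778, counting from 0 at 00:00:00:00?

1954778 ÷ 60 = 32579 full seconds, remainder 38 frames.
32579 s = 9 h 2 min 59 s.
Timecode: 09:02:59:38.

09:02:59:38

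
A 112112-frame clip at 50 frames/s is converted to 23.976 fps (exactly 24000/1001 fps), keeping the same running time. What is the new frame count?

53760 frames

Target frames = source frames × (target rate / source rate) = 112112 × (24000/1001)/(50) = 112112 × 480/1001 = 53760.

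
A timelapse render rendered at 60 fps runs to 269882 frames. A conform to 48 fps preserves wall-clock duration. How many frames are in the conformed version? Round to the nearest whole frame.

215906 frames

Frames at target rate = 269882 × (48) / (60) = 1079528/5 ≈ 215905.600.
Nearest whole frame: 215906.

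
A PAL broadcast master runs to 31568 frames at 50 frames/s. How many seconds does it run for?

631.36 seconds

Running time = 31568 / (50) = 631.36 s.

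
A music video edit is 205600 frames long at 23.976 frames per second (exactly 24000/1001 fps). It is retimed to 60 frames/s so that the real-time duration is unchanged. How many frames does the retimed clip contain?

Target frames = source frames × (target rate / source rate) = 205600 × (60)/(24000/1001) = 205600 × 1001/400 = 514514.

514514 frames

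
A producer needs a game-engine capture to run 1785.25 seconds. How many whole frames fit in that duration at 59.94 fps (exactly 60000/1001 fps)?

107007 frames

Frames = 1785.25 × 60000/1001 = 107115000/1001 ≈ 107007.9920.
Complete frames: 107007.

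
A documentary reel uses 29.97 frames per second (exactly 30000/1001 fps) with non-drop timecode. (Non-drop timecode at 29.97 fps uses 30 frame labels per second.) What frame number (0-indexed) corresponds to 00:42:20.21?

frame 76221

Total seconds to the label: (0 × 3600 + 42 × 60 + 20) = 2540.
Frame index = 2540 × 30 + 21 = 76221.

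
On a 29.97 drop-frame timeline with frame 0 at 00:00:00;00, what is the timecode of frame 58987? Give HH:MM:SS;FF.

Ten DF minutes hold 17982 frames, so frame 58987 lies in block 3 (frames 53946–71927) with 5041 frames into that block.
The block's first minute is 1800 frames and the rest 1798 each; 5041 frames reaches minute 2, so 3 × 18 + 2 × 2 = 58 labels have been skipped so far.
Adding those back, label number 58987 + 58 = 59045 at 30 labels/s is 1968 s + 5 f = 0 h 32 min 48 s frame 5, i.e. 00:32:48;05.

00:32:48;05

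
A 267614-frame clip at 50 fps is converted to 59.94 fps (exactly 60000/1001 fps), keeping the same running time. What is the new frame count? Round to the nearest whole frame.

320816 frames

Frames at target rate = 267614 × (60000/1001) / (50) = 321136800/1001 ≈ 320815.984.
Nearest whole frame: 320816.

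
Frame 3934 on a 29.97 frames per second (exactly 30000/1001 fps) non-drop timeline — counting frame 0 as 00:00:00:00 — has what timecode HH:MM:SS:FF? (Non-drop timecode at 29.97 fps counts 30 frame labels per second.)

3934 ÷ 30 = 131 full seconds, remainder 4 frames.
131 s = 0 h 2 min 11 s.
Timecode: 00:02:11:04.

00:02:11:04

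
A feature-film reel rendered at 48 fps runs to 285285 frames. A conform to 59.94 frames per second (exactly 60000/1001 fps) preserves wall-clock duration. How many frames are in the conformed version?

356250 frames

Target frames = source frames × (target rate / source rate) = 285285 × (60000/1001)/(48) = 285285 × 1250/1001 = 356250.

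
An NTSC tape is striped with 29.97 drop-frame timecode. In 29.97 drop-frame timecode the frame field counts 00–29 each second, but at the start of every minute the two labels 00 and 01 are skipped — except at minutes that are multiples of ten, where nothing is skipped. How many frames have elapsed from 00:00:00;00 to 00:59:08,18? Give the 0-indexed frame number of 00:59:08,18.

106350

As if non-drop at 30 labels/s: (0 × 3600 + 59 × 60 + 8) × 30 + 18 = 106458.
Minute boundaries passed: 59; those not divisible by 10: 59 − 5 = 54; dropped labels = 2 × 54 = 108.
Actual frame index = 106458 − 108 = 106350.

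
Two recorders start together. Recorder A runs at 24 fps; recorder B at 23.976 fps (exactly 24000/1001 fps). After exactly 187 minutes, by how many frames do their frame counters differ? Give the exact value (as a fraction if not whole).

24480/91 frames

187 min = 11220 s.
A emits 24 × 11220 = 269280 frames; B emits 24000/1001 × 11220 = 24480000/91.
Difference = 24480/91 frames (≈ 269.0110); B is behind A.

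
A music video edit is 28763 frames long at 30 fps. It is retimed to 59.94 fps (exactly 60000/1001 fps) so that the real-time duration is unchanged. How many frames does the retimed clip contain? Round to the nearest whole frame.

Frames at target rate = 28763 × (60000/1001) / (30) = 8218000/143 ≈ 57468.531.
Nearest whole frame: 57469.

57469 frames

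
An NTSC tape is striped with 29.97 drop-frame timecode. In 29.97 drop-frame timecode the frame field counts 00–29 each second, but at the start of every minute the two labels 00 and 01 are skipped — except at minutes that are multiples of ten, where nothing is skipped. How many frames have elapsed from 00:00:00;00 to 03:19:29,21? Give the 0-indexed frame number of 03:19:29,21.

As if non-drop at 30 labels/s: (3 × 3600 + 19 × 60 + 29) × 30 + 21 = 359091.
Minute boundaries passed: 199; those not divisible by 10: 199 − 19 = 180; dropped labels = 2 × 180 = 360.
Actual frame index = 359091 − 360 = 358731.

358731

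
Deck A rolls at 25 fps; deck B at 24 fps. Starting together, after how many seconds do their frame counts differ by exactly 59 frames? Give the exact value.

59 seconds

The gap grows by |24 − 25| = 1 frame per second.
Time for a 59-frame gap: 59 ÷ (1) = 59 s.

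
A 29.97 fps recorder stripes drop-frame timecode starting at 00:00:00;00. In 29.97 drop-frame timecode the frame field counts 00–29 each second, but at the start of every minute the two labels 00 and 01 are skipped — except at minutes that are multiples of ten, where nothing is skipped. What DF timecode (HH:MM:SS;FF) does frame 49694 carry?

00:27:38;04

Ten DF minutes hold 17982 frames, so frame 49694 lies in block 2 (frames 35964–53945) with 13730 frames into that block.
The block's first minute is 1800 frames and the rest 1798 each; 13730 frames reaches minute 7, so 2 × 18 + 7 × 2 = 50 labels have been skipped so far.
Adding those back, label number 49694 + 50 = 49744 at 30 labels/s is 1658 s + 4 f = 0 h 27 min 38 s frame 4, i.e. 00:27:38;04.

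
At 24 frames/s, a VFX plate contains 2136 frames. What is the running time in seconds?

Running time = 2136 / (24) = 89 s.

89 seconds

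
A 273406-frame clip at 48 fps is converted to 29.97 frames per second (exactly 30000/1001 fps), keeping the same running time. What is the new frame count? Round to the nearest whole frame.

Frames at target rate = 273406 × (30000/1001) / (48) = 24411250/143 ≈ 170708.042.
Nearest whole frame: 170708.

170708 frames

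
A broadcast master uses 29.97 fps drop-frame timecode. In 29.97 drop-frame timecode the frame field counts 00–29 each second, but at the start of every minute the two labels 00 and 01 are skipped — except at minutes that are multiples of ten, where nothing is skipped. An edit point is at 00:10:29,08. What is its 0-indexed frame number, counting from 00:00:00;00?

As if non-drop at 30 labels/s: (0 × 3600 + 10 × 60 + 29) × 30 + 8 = 18878.
Minute boundaries passed: 10; those not divisible by 10: 10 − 1 = 9; dropped labels = 2 × 9 = 18.
Actual frame index = 18878 − 18 = 18860.

18860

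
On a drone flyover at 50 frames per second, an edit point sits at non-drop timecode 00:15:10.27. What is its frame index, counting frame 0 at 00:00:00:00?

Total seconds to the label: (0 × 3600 + 15 × 60 + 10) = 910.
Frame index = 910 × 50 + 27 = 45527.

frame 45527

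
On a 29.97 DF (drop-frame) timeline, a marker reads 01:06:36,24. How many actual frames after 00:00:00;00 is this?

119784

As if non-drop at 30 labels/s: (1 × 3600 + 6 × 60 + 36) × 30 + 24 = 119904.
Minute boundaries passed: 66; those not divisible by 10: 66 − 6 = 60; dropped labels = 2 × 60 = 120.
Actual frame index = 119904 − 120 = 119784.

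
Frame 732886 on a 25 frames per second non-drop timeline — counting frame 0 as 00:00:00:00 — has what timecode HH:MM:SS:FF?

08:08:35:11

732886 ÷ 25 = 29315 full seconds, remainder 11 frames.
29315 s = 8 h 8 min 35 s.
Timecode: 08:08:35:11.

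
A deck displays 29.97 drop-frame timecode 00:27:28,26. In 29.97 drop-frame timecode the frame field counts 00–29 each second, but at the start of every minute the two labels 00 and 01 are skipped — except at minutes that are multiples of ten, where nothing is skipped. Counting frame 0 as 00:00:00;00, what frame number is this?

As if non-drop at 30 labels/s: (0 × 3600 + 27 × 60 + 28) × 30 + 26 = 49466.
Minute boundaries passed: 27; those not divisible by 10: 27 − 2 = 25; dropped labels = 2 × 25 = 50.
Actual frame index = 49466 − 50 = 49416.

49416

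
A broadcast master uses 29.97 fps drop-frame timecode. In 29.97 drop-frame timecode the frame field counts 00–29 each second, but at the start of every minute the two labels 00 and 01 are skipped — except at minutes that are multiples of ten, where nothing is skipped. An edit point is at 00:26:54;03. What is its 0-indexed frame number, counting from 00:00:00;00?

Complete 10-minute blocks: 2, each 17982 frames → 35964.
Remaining 6 whole minutes in the current block: 1800 + 5 × 1798 = 10790 frames.
Within the current minute: 54 × 30 + 3 − 2 = 1621 (labels ;00/;01 skipped at this minute). Total = 35964 + 10790 + 1621 = 48375.

48375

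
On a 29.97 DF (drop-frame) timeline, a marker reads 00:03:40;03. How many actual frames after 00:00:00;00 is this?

Complete 10-minute blocks: 0, each 17982 frames → 0.
Remaining 3 whole minutes in the current block: 1800 + 2 × 1798 = 5396 frames.
Within the current minute: 40 × 30 + 3 − 2 = 1201 (labels ;00/;01 skipped at this minute). Total = 0 + 5396 + 1201 = 6597.

6597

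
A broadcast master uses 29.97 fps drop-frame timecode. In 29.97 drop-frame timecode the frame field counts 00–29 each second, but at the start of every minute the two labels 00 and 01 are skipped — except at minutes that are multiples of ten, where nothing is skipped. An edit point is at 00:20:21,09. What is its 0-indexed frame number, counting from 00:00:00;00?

As if non-drop at 30 labels/s: (0 × 3600 + 20 × 60 + 21) × 30 + 9 = 36639.
Minute boundaries passed: 20; those not divisible by 10: 20 − 2 = 18; dropped labels = 2 × 18 = 36.
Actual frame index = 36639 − 36 = 36603.

36603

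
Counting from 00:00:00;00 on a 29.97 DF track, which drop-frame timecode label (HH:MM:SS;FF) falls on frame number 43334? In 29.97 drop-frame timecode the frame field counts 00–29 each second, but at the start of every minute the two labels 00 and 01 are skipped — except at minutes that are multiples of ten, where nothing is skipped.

00:24:05;28

Ten DF minutes hold 17982 frames, so frame 43334 lies in block 2 (frames 35964–53945) with 7370 frames into that block.
The block's first minute is 1800 frames and the rest 1798 each; 7370 frames reaches minute 4, so 2 × 18 + 4 × 2 = 44 labels have been skipped so far.
Adding those back, label number 43334 + 44 = 43378 at 30 labels/s is 1445 s + 28 f = 0 h 24 min 5 s frame 28, i.e. 00:24:05;28.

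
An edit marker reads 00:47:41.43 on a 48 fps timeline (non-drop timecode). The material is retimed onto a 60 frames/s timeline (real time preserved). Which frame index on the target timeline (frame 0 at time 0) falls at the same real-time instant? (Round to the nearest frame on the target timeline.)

frame 171714

Source frame index: (0×3600 + 47×60 + 41) × 48 + 43 = 137371.
Real time: 137371 / (48) = 137371/48 s.
Target frame: (137371/48) × (60) = 686855/4 ≈ 171713.750 → 171714.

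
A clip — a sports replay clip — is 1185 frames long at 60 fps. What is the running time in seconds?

19.75 seconds

Running time = 1185 / (60) = 19.75 s.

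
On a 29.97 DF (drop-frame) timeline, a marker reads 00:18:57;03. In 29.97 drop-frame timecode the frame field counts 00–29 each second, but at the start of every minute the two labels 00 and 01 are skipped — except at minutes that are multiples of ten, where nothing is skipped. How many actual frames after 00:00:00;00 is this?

Complete 10-minute blocks: 1, each 17982 frames → 17982.
Remaining 8 whole minutes in the current block: 1800 + 7 × 1798 = 14386 frames.
Within the current minute: 57 × 30 + 3 − 2 = 1711 (labels ;00/;01 skipped at this minute). Total = 17982 + 14386 + 1711 = 34079.

34079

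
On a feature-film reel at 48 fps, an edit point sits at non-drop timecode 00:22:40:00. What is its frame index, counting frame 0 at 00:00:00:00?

65280

Total seconds to the label: (0 × 3600 + 22 × 60 + 40) = 1360.
Frame index = 1360 × 48 + 0 = 65280.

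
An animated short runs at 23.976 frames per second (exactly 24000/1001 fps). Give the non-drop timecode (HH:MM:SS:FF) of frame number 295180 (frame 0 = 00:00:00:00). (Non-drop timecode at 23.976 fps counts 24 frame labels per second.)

295180 ÷ 24 = 12299 full seconds, remainder 4 frames.
12299 s = 3 h 24 min 59 s.
Timecode: 03:24:59:04.

03:24:59:04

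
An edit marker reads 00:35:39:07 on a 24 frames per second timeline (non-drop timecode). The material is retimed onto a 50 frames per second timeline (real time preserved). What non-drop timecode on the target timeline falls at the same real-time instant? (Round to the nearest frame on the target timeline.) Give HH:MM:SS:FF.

Source frame index: (0×3600 + 35×60 + 39) × 24 + 7 = 51343.
Real time: 51343 / (24) = 51343/24 s.
Target frame: (51343/24) × (50) = 1283575/12 ≈ 106964.583 → 106965.
At 50 labels/s: frame 106965 → 00:35:39:15.

00:35:39:15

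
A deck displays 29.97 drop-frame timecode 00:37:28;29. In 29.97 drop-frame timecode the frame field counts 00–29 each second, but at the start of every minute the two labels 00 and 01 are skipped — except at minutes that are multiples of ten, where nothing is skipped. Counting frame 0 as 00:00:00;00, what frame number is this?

As if non-drop at 30 labels/s: (0 × 3600 + 37 × 60 + 28) × 30 + 29 = 67469.
Minute boundaries passed: 37; those not divisible by 10: 37 − 3 = 34; dropped labels = 2 × 34 = 68.
Actual frame index = 67469 − 68 = 67401.

67401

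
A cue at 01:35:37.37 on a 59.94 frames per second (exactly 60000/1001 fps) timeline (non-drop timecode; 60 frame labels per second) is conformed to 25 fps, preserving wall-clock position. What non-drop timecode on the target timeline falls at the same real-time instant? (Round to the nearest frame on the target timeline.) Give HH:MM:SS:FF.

01:35:43:09

Source frame index: (1×3600 + 35×60 + 37) × 60 + 37 = 344257.
Real time: 344257 / (60000/1001) = 344601257/60000 s.
Target frame: (344601257/60000) × (25) = 344601257/2400 ≈ 143583.857 → 143584.
At 25 labels/s: frame 143584 → 01:35:43:09.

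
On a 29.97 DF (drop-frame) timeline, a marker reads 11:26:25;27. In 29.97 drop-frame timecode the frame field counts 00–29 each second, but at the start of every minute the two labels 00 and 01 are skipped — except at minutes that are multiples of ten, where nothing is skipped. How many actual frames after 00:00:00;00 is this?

1234341

As if non-drop at 30 labels/s: (11 × 3600 + 26 × 60 + 25) × 30 + 27 = 1235577.
Minute boundaries passed: 686; those not divisible by 10: 686 − 68 = 618; dropped labels = 2 × 618 = 1236.
Actual frame index = 1235577 − 1236 = 1234341.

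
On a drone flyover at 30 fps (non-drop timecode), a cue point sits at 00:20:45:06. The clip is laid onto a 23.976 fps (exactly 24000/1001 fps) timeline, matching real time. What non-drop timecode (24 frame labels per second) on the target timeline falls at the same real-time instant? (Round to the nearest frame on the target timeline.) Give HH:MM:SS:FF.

Source frame index: (0×3600 + 20×60 + 45) × 30 + 6 = 37356.
Real time: 37356 / (30) = 6226/5 s.
Target frame: (6226/5) × (24000/1001) = 2716800/91 ≈ 29854.945 → 29855.
At 24 labels/s: frame 29855 → 00:20:43:23.

00:20:43:23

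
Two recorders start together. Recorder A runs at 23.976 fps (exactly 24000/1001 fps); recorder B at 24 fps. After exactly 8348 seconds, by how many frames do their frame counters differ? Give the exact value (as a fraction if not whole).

200352/1001 frames

A emits 24000/1001 × 8348 = 200352000/1001 frames; B emits 24 × 8348 = 200352.
Difference = 200352/1001 frames (≈ 200.1518); B is ahead of A.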